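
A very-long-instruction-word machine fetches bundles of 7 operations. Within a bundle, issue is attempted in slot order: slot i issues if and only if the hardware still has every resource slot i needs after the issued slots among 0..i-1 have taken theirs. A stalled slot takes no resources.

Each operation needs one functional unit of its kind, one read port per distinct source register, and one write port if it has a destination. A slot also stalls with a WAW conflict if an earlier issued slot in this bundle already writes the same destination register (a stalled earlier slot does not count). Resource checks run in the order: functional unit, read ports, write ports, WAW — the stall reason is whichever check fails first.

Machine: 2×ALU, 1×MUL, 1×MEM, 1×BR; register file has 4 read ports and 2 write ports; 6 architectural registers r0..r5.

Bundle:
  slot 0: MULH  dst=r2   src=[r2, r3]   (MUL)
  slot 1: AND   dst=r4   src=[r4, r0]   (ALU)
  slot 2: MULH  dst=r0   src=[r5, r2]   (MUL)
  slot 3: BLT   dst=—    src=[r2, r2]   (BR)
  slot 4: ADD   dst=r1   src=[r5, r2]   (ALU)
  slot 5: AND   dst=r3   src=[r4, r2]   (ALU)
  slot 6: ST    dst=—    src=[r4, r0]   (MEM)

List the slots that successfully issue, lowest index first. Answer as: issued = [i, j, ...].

slot 0 (MUL): ISSUE — free A2,Mu0,Ld1,B1 rp2 wp1
slot 1 (ALU): ISSUE — free A1,Mu0,Ld1,B1 rp0 wp0
slot 2 (MUL): stall FU — free A1,Mu0,Ld1,B1 rp0 wp0
slot 3 (BR): stall RD_PORT — free A1,Mu0,Ld1,B1 rp0 wp0
slot 4 (ALU): stall RD_PORT — free A1,Mu0,Ld1,B1 rp0 wp0
slot 5 (ALU): stall RD_PORT — free A1,Mu0,Ld1,B1 rp0 wp0
slot 6 (MEM): stall RD_PORT — free A1,Mu0,Ld1,B1 rp0 wp0

issued = [0, 1]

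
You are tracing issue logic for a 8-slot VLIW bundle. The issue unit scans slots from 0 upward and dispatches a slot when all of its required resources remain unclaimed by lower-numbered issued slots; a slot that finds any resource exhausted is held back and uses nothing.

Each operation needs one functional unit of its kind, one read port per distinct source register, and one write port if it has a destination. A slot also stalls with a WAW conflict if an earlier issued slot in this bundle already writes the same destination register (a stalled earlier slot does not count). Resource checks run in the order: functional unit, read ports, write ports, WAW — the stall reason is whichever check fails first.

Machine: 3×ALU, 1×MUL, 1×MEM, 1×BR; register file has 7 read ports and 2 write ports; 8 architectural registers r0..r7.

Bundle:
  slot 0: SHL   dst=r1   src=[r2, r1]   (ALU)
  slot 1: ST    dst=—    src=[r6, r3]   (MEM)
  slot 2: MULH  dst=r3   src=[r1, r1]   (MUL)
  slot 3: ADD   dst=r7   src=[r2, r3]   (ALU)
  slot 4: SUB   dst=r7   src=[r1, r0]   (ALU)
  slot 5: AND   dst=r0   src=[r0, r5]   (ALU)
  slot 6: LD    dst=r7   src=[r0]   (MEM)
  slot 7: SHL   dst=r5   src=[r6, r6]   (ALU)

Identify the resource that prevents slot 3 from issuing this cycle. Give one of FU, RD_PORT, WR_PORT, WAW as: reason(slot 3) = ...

reason(slot 3) = WR_PORT

  0. ALU→r1 ⇒ go  {2A/1Mu/1Ld/1B | 5r 1w}
  1. MEM ⇒ go  {2A/1Mu/0Ld/1B | 3r 1w}
  2. MUL→r3 ⇒ go  {2A/0Mu/0Ld/1B | 2r 0w}
  3. ALU→r7 ⇒ no(WR_PORT)  {2A/0Mu/0Ld/1B | 2r 0w}
  4. ALU→r7 ⇒ no(WR_PORT)  {2A/0Mu/0Ld/1B | 2r 0w}
  5. ALU→r0 ⇒ no(WR_PORT)  {2A/0Mu/0Ld/1B | 2r 0w}
  6. MEM→r7 ⇒ no(FU)  {2A/0Mu/0Ld/1B | 2r 0w}
  7. ALU→r5 ⇒ no(WR_PORT)  {2A/0Mu/0Ld/1B | 2r 0w}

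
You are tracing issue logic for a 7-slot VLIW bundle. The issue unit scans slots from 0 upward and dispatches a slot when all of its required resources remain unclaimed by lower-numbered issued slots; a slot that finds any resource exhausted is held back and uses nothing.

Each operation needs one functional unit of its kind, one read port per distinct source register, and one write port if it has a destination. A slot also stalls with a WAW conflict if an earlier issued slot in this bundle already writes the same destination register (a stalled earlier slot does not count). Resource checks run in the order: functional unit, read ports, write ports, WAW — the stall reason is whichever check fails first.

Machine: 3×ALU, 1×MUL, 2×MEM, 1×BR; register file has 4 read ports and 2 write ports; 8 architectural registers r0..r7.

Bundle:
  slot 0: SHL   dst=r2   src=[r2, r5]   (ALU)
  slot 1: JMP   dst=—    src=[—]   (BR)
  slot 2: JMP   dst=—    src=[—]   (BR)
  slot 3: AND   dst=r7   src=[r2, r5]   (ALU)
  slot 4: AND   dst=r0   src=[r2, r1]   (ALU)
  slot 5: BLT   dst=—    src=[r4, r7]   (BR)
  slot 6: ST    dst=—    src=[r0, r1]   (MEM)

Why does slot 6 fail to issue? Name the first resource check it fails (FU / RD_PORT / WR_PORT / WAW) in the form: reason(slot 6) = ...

reason(slot 6) = RD_PORT

[0] ALU needs rd=2 wr=1: ok; after: ALU=2 MUL=1 MEM=2 BR=1, R=2, W=1
[1] BR needs rd=0 wr=0: ok; after: ALU=2 MUL=1 MEM=2 BR=0, R=2, W=1
[2] BR needs rd=0 wr=0: FU; after: ALU=2 MUL=1 MEM=2 BR=0, R=2, W=1
[3] ALU needs rd=2 wr=1: ok; after: ALU=1 MUL=1 MEM=2 BR=0, R=0, W=0
[4] ALU needs rd=2 wr=1: RD_PORT; after: ALU=1 MUL=1 MEM=2 BR=0, R=0, W=0
[5] BR needs rd=2 wr=0: FU; after: ALU=1 MUL=1 MEM=2 BR=0, R=0, W=0
[6] MEM needs rd=2 wr=0: RD_PORT; after: ALU=1 MUL=1 MEM=2 BR=0, R=0, W=0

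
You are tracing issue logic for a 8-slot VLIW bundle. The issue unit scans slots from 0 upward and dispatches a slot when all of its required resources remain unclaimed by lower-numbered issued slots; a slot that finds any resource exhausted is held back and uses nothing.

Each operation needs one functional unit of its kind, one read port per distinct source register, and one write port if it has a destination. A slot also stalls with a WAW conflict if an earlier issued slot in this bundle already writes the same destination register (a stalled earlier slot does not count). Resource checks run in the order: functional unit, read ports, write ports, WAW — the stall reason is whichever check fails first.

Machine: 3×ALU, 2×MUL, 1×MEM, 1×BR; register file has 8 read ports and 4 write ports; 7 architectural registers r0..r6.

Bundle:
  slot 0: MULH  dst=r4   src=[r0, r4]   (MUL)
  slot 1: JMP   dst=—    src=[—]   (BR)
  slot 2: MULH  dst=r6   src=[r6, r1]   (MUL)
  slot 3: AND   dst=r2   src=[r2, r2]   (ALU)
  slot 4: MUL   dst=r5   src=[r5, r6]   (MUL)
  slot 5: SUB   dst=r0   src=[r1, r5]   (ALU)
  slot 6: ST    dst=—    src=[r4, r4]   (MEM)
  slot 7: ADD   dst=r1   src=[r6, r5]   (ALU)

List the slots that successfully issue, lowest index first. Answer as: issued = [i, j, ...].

slot 0 (MUL): ISSUE — free A3,Mu1,Ld1,B1 rp6 wp3
slot 1 (BR): ISSUE — free A3,Mu1,Ld1,B0 rp6 wp3
slot 2 (MUL): ISSUE — free A3,Mu0,Ld1,B0 rp4 wp2
slot 3 (ALU): ISSUE — free A2,Mu0,Ld1,B0 rp3 wp1
slot 4 (MUL): stall FU — free A2,Mu0,Ld1,B0 rp3 wp1
slot 5 (ALU): ISSUE — free A1,Mu0,Ld1,B0 rp1 wp0
slot 6 (MEM): ISSUE — free A1,Mu0,Ld0,B0 rp0 wp0
slot 7 (ALU): stall RD_PORT — free A1,Mu0,Ld0,B0 rp0 wp0

issued = [0, 1, 2, 3, 5, 6]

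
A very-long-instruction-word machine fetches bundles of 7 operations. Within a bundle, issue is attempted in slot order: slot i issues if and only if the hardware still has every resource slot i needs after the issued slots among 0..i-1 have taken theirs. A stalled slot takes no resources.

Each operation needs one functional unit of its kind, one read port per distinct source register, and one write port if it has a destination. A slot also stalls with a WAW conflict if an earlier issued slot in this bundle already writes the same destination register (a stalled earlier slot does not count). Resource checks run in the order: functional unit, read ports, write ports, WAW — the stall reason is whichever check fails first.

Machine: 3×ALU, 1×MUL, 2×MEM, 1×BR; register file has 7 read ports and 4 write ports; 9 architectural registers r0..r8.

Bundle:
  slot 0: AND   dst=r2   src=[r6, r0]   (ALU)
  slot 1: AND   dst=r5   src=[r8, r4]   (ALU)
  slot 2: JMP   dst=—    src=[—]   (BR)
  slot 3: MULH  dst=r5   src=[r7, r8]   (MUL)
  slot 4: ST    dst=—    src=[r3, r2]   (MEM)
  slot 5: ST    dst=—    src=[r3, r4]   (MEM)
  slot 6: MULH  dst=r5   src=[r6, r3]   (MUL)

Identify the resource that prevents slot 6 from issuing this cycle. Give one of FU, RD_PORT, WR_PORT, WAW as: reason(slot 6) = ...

reason(slot 6) = RD_PORT

  0. ALU→r2 ⇒ go  {2A/1Mu/2Ld/1B | 5r 3w}
  1. ALU→r5 ⇒ go  {1A/1Mu/2Ld/1B | 3r 2w}
  2. BR ⇒ go  {1A/1Mu/2Ld/0B | 3r 2w}
  3. MUL→r5 ⇒ no(WAW)  {1A/1Mu/2Ld/0B | 3r 2w}
  4. MEM ⇒ go  {1A/1Mu/1Ld/0B | 1r 2w}
  5. MEM ⇒ no(RD_PORT)  {1A/1Mu/1Ld/0B | 1r 2w}
  6. MUL→r5 ⇒ no(RD_PORT)  {1A/1Mu/1Ld/0B | 1r 2w}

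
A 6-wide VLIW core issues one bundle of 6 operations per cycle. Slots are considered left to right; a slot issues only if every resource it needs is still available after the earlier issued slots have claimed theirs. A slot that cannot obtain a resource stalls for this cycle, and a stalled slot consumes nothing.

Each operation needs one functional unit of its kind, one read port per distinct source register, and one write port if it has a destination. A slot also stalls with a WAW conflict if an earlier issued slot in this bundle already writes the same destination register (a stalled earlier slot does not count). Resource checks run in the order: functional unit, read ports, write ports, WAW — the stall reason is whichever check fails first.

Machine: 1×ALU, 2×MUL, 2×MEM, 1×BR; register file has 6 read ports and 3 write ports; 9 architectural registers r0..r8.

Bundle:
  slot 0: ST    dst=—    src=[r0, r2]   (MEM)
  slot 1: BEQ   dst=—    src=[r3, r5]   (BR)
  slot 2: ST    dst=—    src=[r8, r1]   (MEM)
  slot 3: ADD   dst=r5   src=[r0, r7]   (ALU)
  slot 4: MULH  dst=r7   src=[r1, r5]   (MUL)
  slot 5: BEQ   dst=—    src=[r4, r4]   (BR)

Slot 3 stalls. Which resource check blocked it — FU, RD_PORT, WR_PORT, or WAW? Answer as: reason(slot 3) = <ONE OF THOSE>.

reason(slot 3) = RD_PORT

(0) want 1×MEM +2rd +0wr — yes → AL1|MU2|ME1|BR1|rd4|wr3
(1) want 1×BR +2rd +0wr — yes → AL1|MU2|ME1|BR0|rd2|wr3
(2) want 1×MEM +2rd +0wr — yes → AL1|MU2|ME0|BR0|rd0|wr3
(3) want 1×ALU +2rd +1wr — RD_PORT → AL1|MU2|ME0|BR0|rd0|wr3
(4) want 1×MUL +2rd +1wr — RD_PORT → AL1|MU2|ME0|BR0|rd0|wr3
(5) want 1×BR +1rd +0wr — FU → AL1|MU2|ME0|BR0|rd0|wr3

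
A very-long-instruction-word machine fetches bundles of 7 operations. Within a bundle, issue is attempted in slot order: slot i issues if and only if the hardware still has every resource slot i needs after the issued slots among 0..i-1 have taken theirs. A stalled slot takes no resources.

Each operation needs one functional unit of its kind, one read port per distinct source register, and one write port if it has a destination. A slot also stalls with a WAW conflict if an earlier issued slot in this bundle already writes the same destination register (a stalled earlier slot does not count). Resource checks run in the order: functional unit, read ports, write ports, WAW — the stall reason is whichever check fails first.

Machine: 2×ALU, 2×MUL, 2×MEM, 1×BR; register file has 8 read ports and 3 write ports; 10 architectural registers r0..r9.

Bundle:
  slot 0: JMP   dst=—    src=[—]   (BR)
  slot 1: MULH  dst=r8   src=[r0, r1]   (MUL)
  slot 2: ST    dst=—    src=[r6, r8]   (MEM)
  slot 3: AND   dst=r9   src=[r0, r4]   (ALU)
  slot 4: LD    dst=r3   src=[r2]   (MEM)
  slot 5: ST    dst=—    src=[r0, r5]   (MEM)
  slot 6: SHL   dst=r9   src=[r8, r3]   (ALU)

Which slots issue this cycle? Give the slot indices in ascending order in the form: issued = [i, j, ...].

#0 BR src=- dispatched  <A:2 Mu:2 Ld:2 B:0 rd:8 wr:3>
#1 MUL src=r0,r1 dispatched  <A:2 Mu:1 Ld:2 B:0 rd:6 wr:2>
#2 MEM src=r6,r8 dispatched  <A:2 Mu:1 Ld:1 B:0 rd:4 wr:2>
#3 ALU src=r0,r4 dispatched  <A:1 Mu:1 Ld:1 B:0 rd:2 wr:1>
#4 MEM src=r2 dispatched  <A:1 Mu:1 Ld:0 B:0 rd:1 wr:0>
#5 MEM src=r0,r5 held:FU  <A:1 Mu:1 Ld:0 B:0 rd:1 wr:0>
#6 ALU src=r8,r3 held:RD_PORT  <A:1 Mu:1 Ld:0 B:0 rd:1 wr:0>

issued = [0, 1, 2, 3, 4]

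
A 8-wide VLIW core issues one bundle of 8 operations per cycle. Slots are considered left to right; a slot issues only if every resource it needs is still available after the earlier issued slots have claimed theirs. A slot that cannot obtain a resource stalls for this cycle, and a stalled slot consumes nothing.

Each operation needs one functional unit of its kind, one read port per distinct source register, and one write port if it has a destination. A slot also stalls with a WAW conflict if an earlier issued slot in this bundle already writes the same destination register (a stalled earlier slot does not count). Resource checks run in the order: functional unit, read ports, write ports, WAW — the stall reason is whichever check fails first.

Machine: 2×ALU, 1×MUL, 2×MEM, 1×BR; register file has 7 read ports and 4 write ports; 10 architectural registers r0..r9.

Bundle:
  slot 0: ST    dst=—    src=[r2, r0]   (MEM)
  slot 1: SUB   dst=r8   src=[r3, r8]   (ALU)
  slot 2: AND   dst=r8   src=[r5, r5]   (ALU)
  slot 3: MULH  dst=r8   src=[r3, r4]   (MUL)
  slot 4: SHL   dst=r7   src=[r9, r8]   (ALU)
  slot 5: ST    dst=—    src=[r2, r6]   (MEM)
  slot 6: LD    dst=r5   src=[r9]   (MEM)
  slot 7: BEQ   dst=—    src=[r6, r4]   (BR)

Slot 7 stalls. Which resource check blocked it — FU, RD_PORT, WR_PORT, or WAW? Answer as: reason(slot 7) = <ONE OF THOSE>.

reason(slot 7) = RD_PORT

[0] MEM needs rd=2 wr=0: ok; after: ALU=2 MUL=1 MEM=1 BR=1, R=5, W=4
[1] ALU needs rd=2 wr=1: ok; after: ALU=1 MUL=1 MEM=1 BR=1, R=3, W=3
[2] ALU needs rd=1 wr=1: WAW; after: ALU=1 MUL=1 MEM=1 BR=1, R=3, W=3
[3] MUL needs rd=2 wr=1: WAW; after: ALU=1 MUL=1 MEM=1 BR=1, R=3, W=3
[4] ALU needs rd=2 wr=1: ok; after: ALU=0 MUL=1 MEM=1 BR=1, R=1, W=2
[5] MEM needs rd=2 wr=0: RD_PORT; after: ALU=0 MUL=1 MEM=1 BR=1, R=1, W=2
[6] MEM needs rd=1 wr=1: ok; after: ALU=0 MUL=1 MEM=0 BR=1, R=0, W=1
[7] BR needs rd=2 wr=0: RD_PORT; after: ALU=0 MUL=1 MEM=0 BR=1, R=0, W=1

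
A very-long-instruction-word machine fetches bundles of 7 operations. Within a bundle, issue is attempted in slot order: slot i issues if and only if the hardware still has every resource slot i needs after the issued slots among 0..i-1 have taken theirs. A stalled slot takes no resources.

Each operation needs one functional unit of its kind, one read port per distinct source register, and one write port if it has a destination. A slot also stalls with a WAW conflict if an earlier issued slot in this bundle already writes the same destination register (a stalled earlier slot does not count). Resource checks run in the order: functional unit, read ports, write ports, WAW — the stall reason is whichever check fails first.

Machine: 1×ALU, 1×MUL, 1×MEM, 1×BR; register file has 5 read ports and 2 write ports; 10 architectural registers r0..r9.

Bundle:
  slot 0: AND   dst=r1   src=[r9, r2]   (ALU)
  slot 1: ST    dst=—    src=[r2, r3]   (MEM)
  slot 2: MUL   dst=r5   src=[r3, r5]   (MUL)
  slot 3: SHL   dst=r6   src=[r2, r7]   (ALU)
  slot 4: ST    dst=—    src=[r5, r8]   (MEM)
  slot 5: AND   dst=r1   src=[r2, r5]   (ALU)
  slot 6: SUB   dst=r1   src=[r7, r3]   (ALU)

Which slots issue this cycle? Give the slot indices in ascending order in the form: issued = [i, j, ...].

issued = [0, 1]

#0 ALU src=r9,r2 dispatched  <A:0 Mu:1 Ld:1 B:1 rd:3 wr:1>
#1 MEM src=r2,r3 dispatched  <A:0 Mu:1 Ld:0 B:1 rd:1 wr:1>
#2 MUL src=r3,r5 held:RD_PORT  <A:0 Mu:1 Ld:0 B:1 rd:1 wr:1>
#3 ALU src=r2,r7 held:FU  <A:0 Mu:1 Ld:0 B:1 rd:1 wr:1>
#4 MEM src=r5,r8 held:FU  <A:0 Mu:1 Ld:0 B:1 rd:1 wr:1>
#5 ALU src=r2,r5 held:FU  <A:0 Mu:1 Ld:0 B:1 rd:1 wr:1>
#6 ALU src=r7,r3 held:FU  <A:0 Mu:1 Ld:0 B:1 rd:1 wr:1>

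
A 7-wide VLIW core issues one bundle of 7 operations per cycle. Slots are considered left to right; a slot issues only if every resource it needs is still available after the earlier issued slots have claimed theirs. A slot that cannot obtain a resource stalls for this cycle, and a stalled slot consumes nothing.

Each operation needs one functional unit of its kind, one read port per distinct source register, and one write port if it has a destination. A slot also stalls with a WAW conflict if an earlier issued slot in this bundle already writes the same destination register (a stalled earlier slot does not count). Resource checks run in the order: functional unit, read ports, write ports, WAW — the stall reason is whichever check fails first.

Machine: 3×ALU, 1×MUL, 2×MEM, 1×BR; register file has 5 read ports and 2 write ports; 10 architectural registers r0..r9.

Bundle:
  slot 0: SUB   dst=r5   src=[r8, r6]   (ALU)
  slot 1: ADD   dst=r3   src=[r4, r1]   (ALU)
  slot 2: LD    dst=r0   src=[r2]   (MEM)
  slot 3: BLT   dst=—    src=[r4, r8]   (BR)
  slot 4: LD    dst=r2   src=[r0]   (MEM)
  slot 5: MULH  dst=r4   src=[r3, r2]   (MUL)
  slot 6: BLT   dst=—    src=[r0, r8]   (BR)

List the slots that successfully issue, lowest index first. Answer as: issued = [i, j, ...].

#0 ALU src=r8,r6 dispatched  <A:2 Mu:1 Ld:2 B:1 rd:3 wr:1>
#1 ALU src=r4,r1 dispatched  <A:1 Mu:1 Ld:2 B:1 rd:1 wr:0>
#2 MEM src=r2 held:WR_PORT  <A:1 Mu:1 Ld:2 B:1 rd:1 wr:0>
#3 BR src=r4,r8 held:RD_PORT  <A:1 Mu:1 Ld:2 B:1 rd:1 wr:0>
#4 MEM src=r0 held:WR_PORT  <A:1 Mu:1 Ld:2 B:1 rd:1 wr:0>
#5 MUL src=r3,r2 held:RD_PORT  <A:1 Mu:1 Ld:2 B:1 rd:1 wr:0>
#6 BR src=r0,r8 held:RD_PORT  <A:1 Mu:1 Ld:2 B:1 rd:1 wr:0>

issued = [0, 1]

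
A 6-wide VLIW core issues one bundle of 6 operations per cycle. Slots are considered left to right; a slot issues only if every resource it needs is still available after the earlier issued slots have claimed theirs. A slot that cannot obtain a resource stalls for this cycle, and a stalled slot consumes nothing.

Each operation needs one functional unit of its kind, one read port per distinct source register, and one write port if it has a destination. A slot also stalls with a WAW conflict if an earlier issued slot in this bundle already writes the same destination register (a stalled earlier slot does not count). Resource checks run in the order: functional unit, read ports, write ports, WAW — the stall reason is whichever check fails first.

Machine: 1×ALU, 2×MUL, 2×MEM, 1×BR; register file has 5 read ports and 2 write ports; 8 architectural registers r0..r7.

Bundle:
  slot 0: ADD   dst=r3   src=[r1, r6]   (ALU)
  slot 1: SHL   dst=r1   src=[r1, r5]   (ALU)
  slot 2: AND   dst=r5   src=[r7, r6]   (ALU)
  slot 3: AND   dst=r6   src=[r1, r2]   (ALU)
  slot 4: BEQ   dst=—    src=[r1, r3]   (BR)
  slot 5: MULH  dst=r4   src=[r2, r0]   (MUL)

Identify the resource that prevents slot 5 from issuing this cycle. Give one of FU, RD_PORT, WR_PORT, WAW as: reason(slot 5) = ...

[0] ALU needs rd=2 wr=1: ok; after: ALU=0 MUL=2 MEM=2 BR=1, R=3, W=1
[1] ALU needs rd=2 wr=1: FU; after: ALU=0 MUL=2 MEM=2 BR=1, R=3, W=1
[2] ALU needs rd=2 wr=1: FU; after: ALU=0 MUL=2 MEM=2 BR=1, R=3, W=1
[3] ALU needs rd=2 wr=1: FU; after: ALU=0 MUL=2 MEM=2 BR=1, R=3, W=1
[4] BR needs rd=2 wr=0: ok; after: ALU=0 MUL=2 MEM=2 BR=0, R=1, W=1
[5] MUL needs rd=2 wr=1: RD_PORT; after: ALU=0 MUL=2 MEM=2 BR=0, R=1, W=1

reason(slot 5) = RD_PORT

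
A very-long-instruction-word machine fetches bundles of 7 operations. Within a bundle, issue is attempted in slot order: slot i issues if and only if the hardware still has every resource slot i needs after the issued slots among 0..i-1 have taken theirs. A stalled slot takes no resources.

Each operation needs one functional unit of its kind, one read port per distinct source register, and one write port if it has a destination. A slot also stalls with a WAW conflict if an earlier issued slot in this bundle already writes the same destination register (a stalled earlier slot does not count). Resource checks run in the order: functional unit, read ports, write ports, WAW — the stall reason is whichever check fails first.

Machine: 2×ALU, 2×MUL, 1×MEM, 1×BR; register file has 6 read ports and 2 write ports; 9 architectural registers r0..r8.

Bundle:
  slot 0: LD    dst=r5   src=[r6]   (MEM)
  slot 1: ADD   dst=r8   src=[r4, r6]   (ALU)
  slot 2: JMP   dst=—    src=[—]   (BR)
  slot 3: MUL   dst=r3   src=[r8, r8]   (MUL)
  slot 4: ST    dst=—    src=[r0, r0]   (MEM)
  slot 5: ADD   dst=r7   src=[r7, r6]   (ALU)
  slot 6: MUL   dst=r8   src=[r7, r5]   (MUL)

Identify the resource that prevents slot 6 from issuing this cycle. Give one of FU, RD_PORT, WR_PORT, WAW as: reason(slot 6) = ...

reason(slot 6) = WR_PORT

slot 0 (MEM): ISSUE — free A2,Mu2,Ld0,B1 rp5 wp1
slot 1 (ALU): ISSUE — free A1,Mu2,Ld0,B1 rp3 wp0
slot 2 (BR): ISSUE — free A1,Mu2,Ld0,B0 rp3 wp0
slot 3 (MUL): stall WR_PORT — free A1,Mu2,Ld0,B0 rp3 wp0
slot 4 (MEM): stall FU — free A1,Mu2,Ld0,B0 rp3 wp0
slot 5 (ALU): stall WR_PORT — free A1,Mu2,Ld0,B0 rp3 wp0
slot 6 (MUL): stall WR_PORT — free A1,Mu2,Ld0,B0 rp3 wp0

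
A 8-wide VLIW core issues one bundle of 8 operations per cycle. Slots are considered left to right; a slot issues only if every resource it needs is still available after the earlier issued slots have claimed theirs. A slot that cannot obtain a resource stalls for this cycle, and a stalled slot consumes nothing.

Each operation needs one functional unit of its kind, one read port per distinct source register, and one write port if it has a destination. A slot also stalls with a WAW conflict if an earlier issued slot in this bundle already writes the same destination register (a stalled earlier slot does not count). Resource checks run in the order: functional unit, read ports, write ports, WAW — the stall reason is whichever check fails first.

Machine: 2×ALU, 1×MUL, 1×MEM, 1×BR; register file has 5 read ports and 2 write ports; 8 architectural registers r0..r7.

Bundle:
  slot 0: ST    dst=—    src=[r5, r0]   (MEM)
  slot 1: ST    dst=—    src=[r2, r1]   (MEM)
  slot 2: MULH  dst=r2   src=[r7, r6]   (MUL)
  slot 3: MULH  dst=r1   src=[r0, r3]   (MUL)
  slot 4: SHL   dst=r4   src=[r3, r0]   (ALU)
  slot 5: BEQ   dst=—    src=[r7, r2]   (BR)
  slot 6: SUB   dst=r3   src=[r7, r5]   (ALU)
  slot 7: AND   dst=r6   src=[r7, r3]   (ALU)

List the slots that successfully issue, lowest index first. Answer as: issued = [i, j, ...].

issued = [0, 2]

(0) want 1×MEM +2rd +0wr — yes → AL2|MU1|ME0|BR1|rd3|wr2
(1) want 1×MEM +2rd +0wr — FU → AL2|MU1|ME0|BR1|rd3|wr2
(2) want 1×MUL +2rd +1wr — yes → AL2|MU0|ME0|BR1|rd1|wr1
(3) want 1×MUL +2rd +1wr — FU → AL2|MU0|ME0|BR1|rd1|wr1
(4) want 1×ALU +2rd +1wr — RD_PORT → AL2|MU0|ME0|BR1|rd1|wr1
(5) want 1×BR +2rd +0wr — RD_PORT → AL2|MU0|ME0|BR1|rd1|wr1
(6) want 1×ALU +2rd +1wr — RD_PORT → AL2|MU0|ME0|BR1|rd1|wr1
(7) want 1×ALU +2rd +1wr — RD_PORT → AL2|MU0|ME0|BR1|rd1|wr1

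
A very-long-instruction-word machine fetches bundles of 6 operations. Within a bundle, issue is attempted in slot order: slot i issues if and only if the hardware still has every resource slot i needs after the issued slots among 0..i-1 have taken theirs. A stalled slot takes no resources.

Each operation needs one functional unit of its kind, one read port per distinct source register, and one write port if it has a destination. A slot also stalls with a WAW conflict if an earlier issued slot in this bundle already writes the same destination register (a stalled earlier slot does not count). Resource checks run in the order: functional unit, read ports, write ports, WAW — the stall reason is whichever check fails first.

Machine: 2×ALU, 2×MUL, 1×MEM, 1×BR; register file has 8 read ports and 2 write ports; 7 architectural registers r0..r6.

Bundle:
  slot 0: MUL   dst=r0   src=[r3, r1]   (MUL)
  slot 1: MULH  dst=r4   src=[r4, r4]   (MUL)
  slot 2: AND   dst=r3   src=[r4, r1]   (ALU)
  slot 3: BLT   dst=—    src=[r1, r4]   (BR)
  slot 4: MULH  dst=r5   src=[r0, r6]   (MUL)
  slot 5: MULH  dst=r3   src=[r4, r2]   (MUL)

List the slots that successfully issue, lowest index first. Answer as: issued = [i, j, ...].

issued = [0, 1, 3]

  0. MUL→r0 ⇒ go  {2A/1Mu/1Ld/1B | 6r 1w}
  1. MUL→r4 ⇒ go  {2A/0Mu/1Ld/1B | 5r 0w}
  2. ALU→r3 ⇒ no(WR_PORT)  {2A/0Mu/1Ld/1B | 5r 0w}
  3. BR ⇒ go  {2A/0Mu/1Ld/0B | 3r 0w}
  4. MUL→r5 ⇒ no(FU)  {2A/0Mu/1Ld/0B | 3r 0w}
  5. MUL→r3 ⇒ no(FU)  {2A/0Mu/1Ld/0B | 3r 0w}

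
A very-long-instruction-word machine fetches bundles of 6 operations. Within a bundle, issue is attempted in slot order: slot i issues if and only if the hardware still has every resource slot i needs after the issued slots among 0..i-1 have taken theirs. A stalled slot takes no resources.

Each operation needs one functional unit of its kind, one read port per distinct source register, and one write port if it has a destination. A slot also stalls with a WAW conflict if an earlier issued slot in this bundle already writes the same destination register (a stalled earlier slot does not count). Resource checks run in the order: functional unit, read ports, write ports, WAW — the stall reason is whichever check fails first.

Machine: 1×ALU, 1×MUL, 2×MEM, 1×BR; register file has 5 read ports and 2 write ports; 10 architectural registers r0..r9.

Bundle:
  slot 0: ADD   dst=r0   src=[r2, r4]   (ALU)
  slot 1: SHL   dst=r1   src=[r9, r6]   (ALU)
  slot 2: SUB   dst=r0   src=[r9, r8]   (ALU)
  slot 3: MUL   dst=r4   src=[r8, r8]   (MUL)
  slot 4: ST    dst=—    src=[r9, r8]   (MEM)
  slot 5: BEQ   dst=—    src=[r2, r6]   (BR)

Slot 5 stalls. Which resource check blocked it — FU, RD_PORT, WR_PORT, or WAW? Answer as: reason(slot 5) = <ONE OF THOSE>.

#0 ALU src=r2,r4 dispatched  <A:0 Mu:1 Ld:2 B:1 rd:3 wr:1>
#1 ALU src=r9,r6 held:FU  <A:0 Mu:1 Ld:2 B:1 rd:3 wr:1>
#2 ALU src=r9,r8 held:FU  <A:0 Mu:1 Ld:2 B:1 rd:3 wr:1>
#3 MUL src=r8,r8 dispatched  <A:0 Mu:0 Ld:2 B:1 rd:2 wr:0>
#4 MEM src=r9,r8 dispatched  <A:0 Mu:0 Ld:1 B:1 rd:0 wr:0>
#5 BR src=r2,r6 held:RD_PORT  <A:0 Mu:0 Ld:1 B:1 rd:0 wr:0>

reason(slot 5) = RD_PORT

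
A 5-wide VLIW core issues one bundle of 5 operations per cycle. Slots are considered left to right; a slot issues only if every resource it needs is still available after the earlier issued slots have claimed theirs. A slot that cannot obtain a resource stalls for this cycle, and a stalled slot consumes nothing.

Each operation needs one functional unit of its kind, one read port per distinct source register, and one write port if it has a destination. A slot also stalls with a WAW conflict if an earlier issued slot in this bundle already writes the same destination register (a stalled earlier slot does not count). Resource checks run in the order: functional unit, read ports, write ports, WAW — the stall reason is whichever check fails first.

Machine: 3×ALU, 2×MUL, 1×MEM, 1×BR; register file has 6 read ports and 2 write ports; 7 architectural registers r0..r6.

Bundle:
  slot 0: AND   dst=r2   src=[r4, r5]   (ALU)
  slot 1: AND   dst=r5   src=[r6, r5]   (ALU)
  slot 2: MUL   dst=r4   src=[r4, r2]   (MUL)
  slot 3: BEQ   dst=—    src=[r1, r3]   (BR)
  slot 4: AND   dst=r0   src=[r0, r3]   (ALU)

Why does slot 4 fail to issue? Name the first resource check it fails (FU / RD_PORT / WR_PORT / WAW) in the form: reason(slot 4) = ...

  0. ALU→r2 ⇒ go  {2A/2Mu/1Ld/1B | 4r 1w}
  1. ALU→r5 ⇒ go  {1A/2Mu/1Ld/1B | 2r 0w}
  2. MUL→r4 ⇒ no(WR_PORT)  {1A/2Mu/1Ld/1B | 2r 0w}
  3. BR ⇒ go  {1A/2Mu/1Ld/0B | 0r 0w}
  4. ALU→r0 ⇒ no(RD_PORT)  {1A/2Mu/1Ld/0B | 0r 0w}

reason(slot 4) = RD_PORT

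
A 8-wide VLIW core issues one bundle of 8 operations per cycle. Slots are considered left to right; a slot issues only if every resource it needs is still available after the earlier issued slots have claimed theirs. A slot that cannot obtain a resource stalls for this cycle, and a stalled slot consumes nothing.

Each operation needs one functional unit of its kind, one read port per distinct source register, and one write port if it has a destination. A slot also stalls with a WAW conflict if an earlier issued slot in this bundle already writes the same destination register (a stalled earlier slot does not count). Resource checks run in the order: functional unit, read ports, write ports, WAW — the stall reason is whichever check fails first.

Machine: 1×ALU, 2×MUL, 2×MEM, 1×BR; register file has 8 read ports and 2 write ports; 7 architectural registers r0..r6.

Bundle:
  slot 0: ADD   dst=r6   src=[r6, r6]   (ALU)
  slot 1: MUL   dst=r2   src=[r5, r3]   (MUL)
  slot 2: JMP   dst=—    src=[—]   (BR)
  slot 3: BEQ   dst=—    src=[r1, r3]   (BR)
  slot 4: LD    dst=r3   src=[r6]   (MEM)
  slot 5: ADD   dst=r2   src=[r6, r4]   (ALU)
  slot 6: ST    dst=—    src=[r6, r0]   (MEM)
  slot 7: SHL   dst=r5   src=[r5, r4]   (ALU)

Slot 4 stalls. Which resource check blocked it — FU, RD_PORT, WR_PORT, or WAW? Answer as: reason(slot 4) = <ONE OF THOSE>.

reason(slot 4) = WR_PORT

  0. ALU→r6 ⇒ go  {0A/2Mu/2Ld/1B | 7r 1w}
  1. MUL→r2 ⇒ go  {0A/1Mu/2Ld/1B | 5r 0w}
  2. BR ⇒ go  {0A/1Mu/2Ld/0B | 5r 0w}
  3. BR ⇒ no(FU)  {0A/1Mu/2Ld/0B | 5r 0w}
  4. MEM→r3 ⇒ no(WR_PORT)  {0A/1Mu/2Ld/0B | 5r 0w}
  5. ALU→r2 ⇒ no(FU)  {0A/1Mu/2Ld/0B | 5r 0w}
  6. MEM ⇒ go  {0A/1Mu/1Ld/0B | 3r 0w}
  7. ALU→r5 ⇒ no(FU)  {0A/1Mu/1Ld/0B | 3r 0w}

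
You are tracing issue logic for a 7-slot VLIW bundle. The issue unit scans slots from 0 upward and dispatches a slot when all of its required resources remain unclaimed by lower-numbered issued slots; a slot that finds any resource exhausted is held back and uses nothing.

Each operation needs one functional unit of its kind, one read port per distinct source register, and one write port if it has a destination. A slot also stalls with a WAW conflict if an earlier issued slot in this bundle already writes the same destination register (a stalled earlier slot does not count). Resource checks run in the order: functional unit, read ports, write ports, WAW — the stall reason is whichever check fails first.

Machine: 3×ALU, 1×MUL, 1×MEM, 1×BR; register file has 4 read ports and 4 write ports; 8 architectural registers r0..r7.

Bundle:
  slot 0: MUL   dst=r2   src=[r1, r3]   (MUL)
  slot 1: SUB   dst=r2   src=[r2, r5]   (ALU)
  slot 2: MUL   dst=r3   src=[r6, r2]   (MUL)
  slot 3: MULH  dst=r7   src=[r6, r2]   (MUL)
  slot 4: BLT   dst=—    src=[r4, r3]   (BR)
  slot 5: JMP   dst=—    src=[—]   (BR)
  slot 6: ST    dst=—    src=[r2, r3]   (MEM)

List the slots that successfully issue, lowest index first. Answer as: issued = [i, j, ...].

issued = [0, 4]

[0] MUL needs rd=2 wr=1: ok; after: ALU=3 MUL=0 MEM=1 BR=1, R=2, W=3
[1] ALU needs rd=2 wr=1: WAW; after: ALU=3 MUL=0 MEM=1 BR=1, R=2, W=3
[2] MUL needs rd=2 wr=1: FU; after: ALU=3 MUL=0 MEM=1 BR=1, R=2, W=3
[3] MUL needs rd=2 wr=1: FU; after: ALU=3 MUL=0 MEM=1 BR=1, R=2, W=3
[4] BR needs rd=2 wr=0: ok; after: ALU=3 MUL=0 MEM=1 BR=0, R=0, W=3
[5] BR needs rd=0 wr=0: FU; after: ALU=3 MUL=0 MEM=1 BR=0, R=0, W=3
[6] MEM needs rd=2 wr=0: RD_PORT; after: ALU=3 MUL=0 MEM=1 BR=0, R=0, W=3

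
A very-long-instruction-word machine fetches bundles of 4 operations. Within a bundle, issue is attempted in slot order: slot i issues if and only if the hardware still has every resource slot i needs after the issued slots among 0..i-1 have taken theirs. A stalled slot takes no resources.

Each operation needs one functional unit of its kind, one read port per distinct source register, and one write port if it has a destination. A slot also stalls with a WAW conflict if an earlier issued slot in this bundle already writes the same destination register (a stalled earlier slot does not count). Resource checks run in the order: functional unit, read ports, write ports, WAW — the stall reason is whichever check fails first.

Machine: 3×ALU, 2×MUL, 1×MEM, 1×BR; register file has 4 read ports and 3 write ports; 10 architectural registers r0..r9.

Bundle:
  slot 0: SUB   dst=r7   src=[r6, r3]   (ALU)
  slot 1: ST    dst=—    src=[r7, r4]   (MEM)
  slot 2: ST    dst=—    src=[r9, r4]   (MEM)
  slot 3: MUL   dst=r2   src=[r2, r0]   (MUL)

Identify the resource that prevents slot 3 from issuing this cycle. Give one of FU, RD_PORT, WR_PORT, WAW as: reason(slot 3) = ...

reason(slot 3) = RD_PORT

#0 ALU src=r6,r3 dispatched  <A:2 Mu:2 Ld:1 B:1 rd:2 wr:2>
#1 MEM src=r7,r4 dispatched  <A:2 Mu:2 Ld:0 B:1 rd:0 wr:2>
#2 MEM src=r9,r4 held:FU  <A:2 Mu:2 Ld:0 B:1 rd:0 wr:2>
#3 MUL src=r2,r0 held:RD_PORT  <A:2 Mu:2 Ld:0 B:1 rd:0 wr:2>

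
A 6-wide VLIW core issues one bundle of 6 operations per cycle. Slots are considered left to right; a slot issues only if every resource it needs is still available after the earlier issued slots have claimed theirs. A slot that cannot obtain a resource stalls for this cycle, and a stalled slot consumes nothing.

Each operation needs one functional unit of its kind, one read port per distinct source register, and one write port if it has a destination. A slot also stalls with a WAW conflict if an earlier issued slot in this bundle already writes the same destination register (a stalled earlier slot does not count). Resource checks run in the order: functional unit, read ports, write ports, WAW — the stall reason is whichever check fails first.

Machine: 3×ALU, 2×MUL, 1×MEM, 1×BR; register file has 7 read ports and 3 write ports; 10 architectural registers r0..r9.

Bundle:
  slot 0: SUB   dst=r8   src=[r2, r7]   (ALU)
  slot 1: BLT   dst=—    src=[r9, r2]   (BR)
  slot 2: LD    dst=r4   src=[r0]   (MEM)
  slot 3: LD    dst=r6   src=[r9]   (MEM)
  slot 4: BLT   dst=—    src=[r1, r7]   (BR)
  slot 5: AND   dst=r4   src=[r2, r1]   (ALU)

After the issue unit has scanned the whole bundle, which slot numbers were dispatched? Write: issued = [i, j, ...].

#0 ALU src=r2,r7 dispatched  <A:2 Mu:2 Ld:1 B:1 rd:5 wr:2>
#1 BR src=r9,r2 dispatched  <A:2 Mu:2 Ld:1 B:0 rd:3 wr:2>
#2 MEM src=r0 dispatched  <A:2 Mu:2 Ld:0 B:0 rd:2 wr:1>
#3 MEM src=r9 held:FU  <A:2 Mu:2 Ld:0 B:0 rd:2 wr:1>
#4 BR src=r1,r7 held:FU  <A:2 Mu:2 Ld:0 B:0 rd:2 wr:1>
#5 ALU src=r2,r1 held:WAW  <A:2 Mu:2 Ld:0 B:0 rd:2 wr:1>

issued = [0, 1, 2]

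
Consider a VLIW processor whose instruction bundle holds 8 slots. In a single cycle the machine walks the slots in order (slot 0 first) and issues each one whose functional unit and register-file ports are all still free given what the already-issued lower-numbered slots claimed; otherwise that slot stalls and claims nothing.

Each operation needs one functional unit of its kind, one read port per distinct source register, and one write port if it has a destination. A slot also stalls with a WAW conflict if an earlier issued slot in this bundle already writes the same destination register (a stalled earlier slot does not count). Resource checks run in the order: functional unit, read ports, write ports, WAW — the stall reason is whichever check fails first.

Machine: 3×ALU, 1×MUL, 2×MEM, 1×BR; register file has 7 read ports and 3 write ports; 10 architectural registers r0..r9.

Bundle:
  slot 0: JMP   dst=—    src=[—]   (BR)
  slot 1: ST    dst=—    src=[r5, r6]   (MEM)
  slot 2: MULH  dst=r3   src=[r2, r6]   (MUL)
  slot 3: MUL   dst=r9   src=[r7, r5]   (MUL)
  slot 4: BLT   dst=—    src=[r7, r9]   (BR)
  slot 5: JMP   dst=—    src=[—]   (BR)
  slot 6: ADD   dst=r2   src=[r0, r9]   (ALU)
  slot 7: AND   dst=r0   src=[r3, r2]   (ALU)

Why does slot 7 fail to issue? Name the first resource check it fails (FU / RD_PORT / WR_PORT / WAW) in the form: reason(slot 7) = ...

reason(slot 7) = RD_PORT

[0] BR needs rd=0 wr=0: ok; after: ALU=3 MUL=1 MEM=2 BR=0, R=7, W=3
[1] MEM needs rd=2 wr=0: ok; after: ALU=3 MUL=1 MEM=1 BR=0, R=5, W=3
[2] MUL needs rd=2 wr=1: ok; after: ALU=3 MUL=0 MEM=1 BR=0, R=3, W=2
[3] MUL needs rd=2 wr=1: FU; after: ALU=3 MUL=0 MEM=1 BR=0, R=3, W=2
[4] BR needs rd=2 wr=0: FU; after: ALU=3 MUL=0 MEM=1 BR=0, R=3, W=2
[5] BR needs rd=0 wr=0: FU; after: ALU=3 MUL=0 MEM=1 BR=0, R=3, W=2
[6] ALU needs rd=2 wr=1: ok; after: ALU=2 MUL=0 MEM=1 BR=0, R=1, W=1
[7] ALU needs rd=2 wr=1: RD_PORT; after: ALU=2 MUL=0 MEM=1 BR=0, R=1, W=1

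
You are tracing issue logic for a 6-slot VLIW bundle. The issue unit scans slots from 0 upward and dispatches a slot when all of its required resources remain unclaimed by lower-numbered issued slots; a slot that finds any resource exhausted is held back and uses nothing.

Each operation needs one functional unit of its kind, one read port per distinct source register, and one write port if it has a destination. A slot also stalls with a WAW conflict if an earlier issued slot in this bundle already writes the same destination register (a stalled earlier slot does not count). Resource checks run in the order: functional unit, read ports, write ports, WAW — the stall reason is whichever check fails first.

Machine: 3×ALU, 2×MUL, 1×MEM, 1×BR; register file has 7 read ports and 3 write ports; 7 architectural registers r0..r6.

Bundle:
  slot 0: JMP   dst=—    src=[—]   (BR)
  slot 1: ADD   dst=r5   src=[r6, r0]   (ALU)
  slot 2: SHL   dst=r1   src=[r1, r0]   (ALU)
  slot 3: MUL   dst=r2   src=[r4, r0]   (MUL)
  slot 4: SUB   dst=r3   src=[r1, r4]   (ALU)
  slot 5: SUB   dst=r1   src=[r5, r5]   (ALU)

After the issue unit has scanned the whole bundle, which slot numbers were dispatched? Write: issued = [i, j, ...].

slot 0 (BR): ISSUE — free A3,Mu2,Ld1,B0 rp7 wp3
slot 1 (ALU): ISSUE — free A2,Mu2,Ld1,B0 rp5 wp2
slot 2 (ALU): ISSUE — free A1,Mu2,Ld1,B0 rp3 wp1
slot 3 (MUL): ISSUE — free A1,Mu1,Ld1,B0 rp1 wp0
slot 4 (ALU): stall RD_PORT — free A1,Mu1,Ld1,B0 rp1 wp0
slot 5 (ALU): stall WR_PORT — free A1,Mu1,Ld1,B0 rp1 wp0

issued = [0, 1, 2, 3]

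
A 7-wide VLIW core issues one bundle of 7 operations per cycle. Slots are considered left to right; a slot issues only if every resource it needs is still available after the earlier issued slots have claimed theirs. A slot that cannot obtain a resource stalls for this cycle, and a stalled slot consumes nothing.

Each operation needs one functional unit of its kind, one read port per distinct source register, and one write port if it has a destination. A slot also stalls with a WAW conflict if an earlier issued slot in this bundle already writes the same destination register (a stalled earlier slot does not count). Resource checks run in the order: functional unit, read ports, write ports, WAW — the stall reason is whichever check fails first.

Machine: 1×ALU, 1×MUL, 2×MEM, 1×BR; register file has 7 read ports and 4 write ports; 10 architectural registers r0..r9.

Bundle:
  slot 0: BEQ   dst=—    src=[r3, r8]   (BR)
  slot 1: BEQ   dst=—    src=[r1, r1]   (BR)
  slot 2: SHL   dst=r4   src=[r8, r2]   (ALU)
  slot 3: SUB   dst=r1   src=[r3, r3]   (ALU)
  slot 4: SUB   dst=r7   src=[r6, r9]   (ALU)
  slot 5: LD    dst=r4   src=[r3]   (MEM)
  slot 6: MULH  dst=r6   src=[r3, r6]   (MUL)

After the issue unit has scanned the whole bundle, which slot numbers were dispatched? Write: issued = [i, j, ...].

issued = [0, 2, 6]

  0. BR ⇒ go  {1A/1Mu/2Ld/0B | 5r 4w}
  1. BR ⇒ no(FU)  {1A/1Mu/2Ld/0B | 5r 4w}
  2. ALU→r4 ⇒ go  {0A/1Mu/2Ld/0B | 3r 3w}
  3. ALU→r1 ⇒ no(FU)  {0A/1Mu/2Ld/0B | 3r 3w}
  4. ALU→r7 ⇒ no(FU)  {0A/1Mu/2Ld/0B | 3r 3w}
  5. MEM→r4 ⇒ no(WAW)  {0A/1Mu/2Ld/0B | 3r 3w}
  6. MUL→r6 ⇒ go  {0A/0Mu/2Ld/0B | 1r 2w}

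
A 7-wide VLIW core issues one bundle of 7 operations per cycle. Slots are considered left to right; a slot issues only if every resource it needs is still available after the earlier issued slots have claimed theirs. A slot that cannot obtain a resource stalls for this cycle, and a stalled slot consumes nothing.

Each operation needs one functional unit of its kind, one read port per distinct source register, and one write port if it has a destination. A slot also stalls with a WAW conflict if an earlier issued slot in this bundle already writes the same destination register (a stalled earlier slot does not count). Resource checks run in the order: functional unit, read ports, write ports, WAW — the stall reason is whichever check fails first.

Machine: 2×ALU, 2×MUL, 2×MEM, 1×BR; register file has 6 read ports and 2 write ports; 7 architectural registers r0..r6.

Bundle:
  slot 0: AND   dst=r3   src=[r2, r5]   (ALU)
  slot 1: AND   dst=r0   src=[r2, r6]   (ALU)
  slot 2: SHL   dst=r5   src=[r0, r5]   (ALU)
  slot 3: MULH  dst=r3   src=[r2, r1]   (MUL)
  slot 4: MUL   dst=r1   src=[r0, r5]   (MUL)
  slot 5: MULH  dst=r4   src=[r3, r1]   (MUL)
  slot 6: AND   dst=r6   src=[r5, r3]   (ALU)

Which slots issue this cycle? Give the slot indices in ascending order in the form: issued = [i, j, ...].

issued = [0, 1]

slot 0 (ALU): ISSUE — free A1,Mu2,Ld2,B1 rp4 wp1
slot 1 (ALU): ISSUE — free A0,Mu2,Ld2,B1 rp2 wp0
slot 2 (ALU): stall FU — free A0,Mu2,Ld2,B1 rp2 wp0
slot 3 (MUL): stall WR_PORT — free A0,Mu2,Ld2,B1 rp2 wp0
slot 4 (MUL): stall WR_PORT — free A0,Mu2,Ld2,B1 rp2 wp0
slot 5 (MUL): stall WR_PORT — free A0,Mu2,Ld2,B1 rp2 wp0
slot 6 (ALU): stall FU — free A0,Mu2,Ld2,B1 rp2 wp0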